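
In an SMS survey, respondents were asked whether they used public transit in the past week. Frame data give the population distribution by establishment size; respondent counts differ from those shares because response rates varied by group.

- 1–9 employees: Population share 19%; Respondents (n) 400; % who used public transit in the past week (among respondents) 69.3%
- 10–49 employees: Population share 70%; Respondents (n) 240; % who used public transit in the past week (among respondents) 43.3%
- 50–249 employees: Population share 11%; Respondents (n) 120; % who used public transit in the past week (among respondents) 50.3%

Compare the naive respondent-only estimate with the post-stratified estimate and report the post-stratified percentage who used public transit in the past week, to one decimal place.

49.0%

Without adjustment, the pooled respondent share is:
  (400/760)×69.3 + (240/760)×43.3 + (120/760)×50.3 = 58.0895%
Post-stratifying to population shares instead:
  0.19×69.3 + 0.7×43.3 + 0.11×50.3 = 49.01%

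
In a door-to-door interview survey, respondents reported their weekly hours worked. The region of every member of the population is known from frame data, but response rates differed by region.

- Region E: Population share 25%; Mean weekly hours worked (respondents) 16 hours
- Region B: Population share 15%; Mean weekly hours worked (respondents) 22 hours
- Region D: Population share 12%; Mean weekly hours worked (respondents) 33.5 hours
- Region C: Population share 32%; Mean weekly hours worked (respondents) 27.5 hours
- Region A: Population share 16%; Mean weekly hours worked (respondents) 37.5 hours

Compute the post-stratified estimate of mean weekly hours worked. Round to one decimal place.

26.1

Reweight to the known region distribution:
  Region E: 0.25 × 16 = 4
  Region B: 0.15 × 22 = 3.3
  Region D: 0.12 × 33.5 = 4.02
  Region C: 0.32 × 27.5 = 8.8
  Region A: 0.16 × 37.5 = 6
Post-stratified estimate = 26.12 → 26.1.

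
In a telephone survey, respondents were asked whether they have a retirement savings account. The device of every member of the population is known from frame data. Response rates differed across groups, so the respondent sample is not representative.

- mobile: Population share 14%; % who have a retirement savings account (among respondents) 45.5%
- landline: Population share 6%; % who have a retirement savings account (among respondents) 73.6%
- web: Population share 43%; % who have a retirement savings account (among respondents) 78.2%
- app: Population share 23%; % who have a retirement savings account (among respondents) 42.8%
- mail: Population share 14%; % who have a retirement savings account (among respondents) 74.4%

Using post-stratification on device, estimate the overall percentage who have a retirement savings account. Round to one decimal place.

64.7%

Each cell contributes population-share × respondent value:
  mobile: 0.14 × 45.5 = 6.37
  landline: 0.06 × 73.6 = 4.416
  web: 0.43 × 78.2 = 33.626
  app: 0.23 × 42.8 = 9.844
  mail: 0.14 × 74.4 = 10.416
Post-stratified estimate = 64.672 → 64.7%.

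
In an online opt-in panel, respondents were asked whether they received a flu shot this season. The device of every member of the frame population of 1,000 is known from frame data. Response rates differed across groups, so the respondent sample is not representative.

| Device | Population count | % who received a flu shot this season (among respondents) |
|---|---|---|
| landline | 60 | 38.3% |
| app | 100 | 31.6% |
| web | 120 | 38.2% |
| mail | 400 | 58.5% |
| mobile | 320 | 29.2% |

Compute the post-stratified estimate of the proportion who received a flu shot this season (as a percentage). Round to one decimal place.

Reweight to the known device distribution:
  landline: (60/1,000) × 38.3 = 2.298
  app: (100/1,000) × 31.6 = 3.16
  web: (120/1,000) × 38.2 = 4.584
  mail: (400/1,000) × 58.5 = 23.4
  mobile: (320/1,000) × 29.2 = 9.344
Post-stratified estimate = 42.786 → 42.8%.

42.8%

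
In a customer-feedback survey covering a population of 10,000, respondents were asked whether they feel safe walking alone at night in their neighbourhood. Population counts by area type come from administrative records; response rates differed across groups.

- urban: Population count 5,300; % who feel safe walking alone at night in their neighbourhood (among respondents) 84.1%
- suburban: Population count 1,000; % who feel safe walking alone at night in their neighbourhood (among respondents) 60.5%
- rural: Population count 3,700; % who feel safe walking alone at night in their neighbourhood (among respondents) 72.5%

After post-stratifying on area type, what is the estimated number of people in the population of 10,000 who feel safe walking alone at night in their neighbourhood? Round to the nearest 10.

7,740

Estimated count per cell = population count × respondent percentage:
  urban: 5,300 × 84.1% = 4457.3
  suburban: 1,000 × 60.5% = 605
  rural: 3,700 × 72.5% = 2682.5
Estimated total = 7744.8 → 7,740.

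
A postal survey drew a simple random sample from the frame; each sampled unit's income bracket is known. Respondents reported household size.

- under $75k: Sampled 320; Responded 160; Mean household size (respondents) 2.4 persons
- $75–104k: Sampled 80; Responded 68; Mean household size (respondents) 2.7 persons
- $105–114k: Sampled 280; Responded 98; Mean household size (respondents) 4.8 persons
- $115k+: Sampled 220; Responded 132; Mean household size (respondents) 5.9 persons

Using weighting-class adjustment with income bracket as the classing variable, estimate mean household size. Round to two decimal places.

4.03

Response rates by class: under $75k 160/320 = 50%, $75–104k 68/80 = 85%, $105–114k 98/280 = 35%, $115k+ 132/220 = 60%.
Inverse-response-rate weighting restores each class to its sampled count, so class totals weight by n_sampled:
  under $75k: 320 × 2.4 = 768
  $75–104k: 80 × 2.7 = 216
  $105–114k: 280 × 4.8 = 1344
  $115k+: 220 × 5.9 = 1298
Adjusted estimate = 3626 / 900 = 4.02889 → 4.03.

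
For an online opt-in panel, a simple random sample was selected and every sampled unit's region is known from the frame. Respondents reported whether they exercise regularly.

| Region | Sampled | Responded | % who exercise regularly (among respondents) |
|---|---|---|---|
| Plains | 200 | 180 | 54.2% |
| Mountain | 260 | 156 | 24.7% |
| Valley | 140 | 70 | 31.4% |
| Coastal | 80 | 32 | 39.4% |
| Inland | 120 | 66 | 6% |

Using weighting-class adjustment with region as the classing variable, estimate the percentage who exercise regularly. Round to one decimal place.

Class response rates: Plains 180/200 = 90%, Mountain 156/260 = 60%, Valley 70/140 = 50%, Coastal 32/80 = 40%, Inland 66/120 = 55%.
Inverse-response-rate weighting restores each class to its sampled count, so class totals weight by n_sampled:
  Plains: 200 × 54.2 = 10,840
  Mountain: 260 × 24.7 = 6422
  Valley: 140 × 31.4 = 4396
  Coastal: 80 × 39.4 = 3152
  Inland: 120 × 6 = 720
Adjusted estimate = 25,530 / 800 = 31.9125 → 31.9%.

31.9%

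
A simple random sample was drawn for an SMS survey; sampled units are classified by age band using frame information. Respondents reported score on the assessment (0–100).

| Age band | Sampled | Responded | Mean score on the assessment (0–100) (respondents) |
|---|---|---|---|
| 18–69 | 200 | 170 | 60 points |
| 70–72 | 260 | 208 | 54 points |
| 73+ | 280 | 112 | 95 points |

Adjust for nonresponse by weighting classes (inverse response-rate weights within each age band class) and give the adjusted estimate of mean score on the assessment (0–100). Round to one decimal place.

Class response rates: 18–69 170/200 = 85%, 70–72 208/260 = 80%, 73+ 112/280 = 40%.
Weighting each respondent by the inverse class response rate inflates each class back to its sampled size, so the class weight is n_sampled:
  18–69: 200 × 60 = 12,000
  70–72: 260 × 54 = 14,040
  73+: 280 × 95 = 26,600
Adjusted estimate = 52,640 / 740 = 71.1351 → 71.1.

71.1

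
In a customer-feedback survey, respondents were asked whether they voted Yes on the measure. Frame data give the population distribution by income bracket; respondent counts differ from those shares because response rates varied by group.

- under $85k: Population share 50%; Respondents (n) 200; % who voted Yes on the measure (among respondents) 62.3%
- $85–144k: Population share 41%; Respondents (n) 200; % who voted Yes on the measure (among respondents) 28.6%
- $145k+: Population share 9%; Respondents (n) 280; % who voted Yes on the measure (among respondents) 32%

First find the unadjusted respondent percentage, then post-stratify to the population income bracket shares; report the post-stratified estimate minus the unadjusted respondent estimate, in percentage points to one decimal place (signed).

+5.8 percentage points

Naive respondent-only estimate (weights = respondent counts):
  (200/680)×62.3 + (200/680)×28.6 + (280/680)×32 = 39.9118%
Reweighting by population income bracket shares:
  0.5×62.3 + 0.41×28.6 + 0.09×32 = 45.756%
Difference = 45.756 − 39.9118 = 5.8442 pp.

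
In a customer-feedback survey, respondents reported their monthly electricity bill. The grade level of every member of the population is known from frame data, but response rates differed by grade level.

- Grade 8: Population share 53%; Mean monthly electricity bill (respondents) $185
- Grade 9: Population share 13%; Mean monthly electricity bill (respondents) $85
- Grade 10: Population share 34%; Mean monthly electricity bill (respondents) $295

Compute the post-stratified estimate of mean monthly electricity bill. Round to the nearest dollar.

Weight each group's respondent value by its population share:
  Grade 8: 0.53 × 185 = 98.05
  Grade 9: 0.13 × 85 = 11.05
  Grade 10: 0.34 × 295 = 100.3
Post-stratified estimate = 209.4 → $209.

$209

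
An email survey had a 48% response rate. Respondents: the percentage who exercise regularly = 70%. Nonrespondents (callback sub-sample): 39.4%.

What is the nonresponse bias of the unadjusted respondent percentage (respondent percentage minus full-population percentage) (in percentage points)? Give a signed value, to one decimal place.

+15.9 percentage points

Nonresponse fraction = 1 − 0.48 = 0.52.
Bias = (nonresponse fraction) × (respondent percentage − nonrespondent percentage)
     = 0.52 × (70 − 39.4) = 0.52 × 30.6 = 15.912.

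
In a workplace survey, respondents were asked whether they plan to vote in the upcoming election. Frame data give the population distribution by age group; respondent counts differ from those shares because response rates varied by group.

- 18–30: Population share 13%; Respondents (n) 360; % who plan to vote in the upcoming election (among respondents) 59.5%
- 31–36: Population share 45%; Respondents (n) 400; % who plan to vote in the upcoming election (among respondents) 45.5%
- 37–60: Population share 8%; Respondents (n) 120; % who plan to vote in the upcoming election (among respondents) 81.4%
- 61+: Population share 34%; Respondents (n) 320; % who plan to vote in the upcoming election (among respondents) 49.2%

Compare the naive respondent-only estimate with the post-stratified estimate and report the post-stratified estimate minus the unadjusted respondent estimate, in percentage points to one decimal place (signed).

-2.8 percentage points

Without adjustment, the pooled respondent share is:
  (360/1200)×59.5 + (400/1200)×45.5 + (120/1200)×81.4 + (320/1200)×49.2 = 54.2767%
Post-stratified estimate weights by population shares:
  0.13×59.5 + 0.45×45.5 + 0.08×81.4 + 0.34×49.2 = 51.45%
Difference = 51.45 − 54.2767 = -2.8267 pp.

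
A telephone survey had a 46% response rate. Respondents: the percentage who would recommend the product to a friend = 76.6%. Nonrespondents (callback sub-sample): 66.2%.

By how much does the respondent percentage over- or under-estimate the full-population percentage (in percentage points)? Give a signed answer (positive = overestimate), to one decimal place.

+5.6 percentage points

Nonresponse fraction = 1 − 0.46 = 0.54.
Bias = (nonresponse fraction) × (respondent percentage − nonrespondent percentage)
     = 0.54 × (76.6 − 66.2) = 0.54 × 10.4 = 5.616.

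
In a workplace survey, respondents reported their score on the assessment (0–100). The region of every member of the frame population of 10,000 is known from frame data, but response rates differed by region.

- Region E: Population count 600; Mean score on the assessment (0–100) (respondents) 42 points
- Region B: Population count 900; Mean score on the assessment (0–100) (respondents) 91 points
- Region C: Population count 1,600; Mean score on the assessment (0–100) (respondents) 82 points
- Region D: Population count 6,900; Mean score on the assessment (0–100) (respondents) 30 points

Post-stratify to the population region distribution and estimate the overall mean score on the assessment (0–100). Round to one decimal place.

44.5

Post-stratification weights by population share, not respondent share:
  Region E: (600/10,000) × 42 = 2.52
  Region B: (900/10,000) × 91 = 8.19
  Region C: (1,600/10,000) × 82 = 13.12
  Region D: (6,900/10,000) × 30 = 20.7
Post-stratified estimate = 44.53 → 44.5.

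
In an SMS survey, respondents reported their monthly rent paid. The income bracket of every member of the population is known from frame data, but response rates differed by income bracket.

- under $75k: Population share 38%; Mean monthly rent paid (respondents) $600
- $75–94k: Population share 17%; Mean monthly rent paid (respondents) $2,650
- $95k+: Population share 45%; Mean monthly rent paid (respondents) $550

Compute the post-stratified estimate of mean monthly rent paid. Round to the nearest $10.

Weight each group's respondent value by its population share:
  under $75k: 0.38 × 600 = 228
  $75–94k: 0.17 × 2650 = 450.5
  $95k+: 0.45 × 550 = 247.5
Post-stratified estimate = 926 → $930.

$930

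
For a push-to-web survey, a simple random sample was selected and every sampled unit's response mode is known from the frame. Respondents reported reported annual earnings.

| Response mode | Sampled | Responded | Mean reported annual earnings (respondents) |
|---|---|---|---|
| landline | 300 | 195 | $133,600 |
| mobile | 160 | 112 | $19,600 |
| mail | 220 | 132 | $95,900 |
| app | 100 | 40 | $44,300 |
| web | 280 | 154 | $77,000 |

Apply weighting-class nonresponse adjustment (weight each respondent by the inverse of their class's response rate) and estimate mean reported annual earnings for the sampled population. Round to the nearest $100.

$85,200

Response rates by class: landline 195/300 = 65%, mobile 112/160 = 70%, mail 132/220 = 60%, app 40/100 = 40%, web 154/280 = 55%.
Weighting each respondent by the inverse class response rate inflates each class back to its sampled size, so the class weight is n_sampled:
  landline: 300 × 133,600 = 40,080,000
  mobile: 160 × 19,600 = 3,136,000
  mail: 220 × 95,900 = 21,098,000
  app: 100 × 44,300 = 4,430,000
  web: 280 × 77,000 = 21,560,000
Adjusted estimate = 90,304,000 / 1,060 = 85192.5 → $85,200.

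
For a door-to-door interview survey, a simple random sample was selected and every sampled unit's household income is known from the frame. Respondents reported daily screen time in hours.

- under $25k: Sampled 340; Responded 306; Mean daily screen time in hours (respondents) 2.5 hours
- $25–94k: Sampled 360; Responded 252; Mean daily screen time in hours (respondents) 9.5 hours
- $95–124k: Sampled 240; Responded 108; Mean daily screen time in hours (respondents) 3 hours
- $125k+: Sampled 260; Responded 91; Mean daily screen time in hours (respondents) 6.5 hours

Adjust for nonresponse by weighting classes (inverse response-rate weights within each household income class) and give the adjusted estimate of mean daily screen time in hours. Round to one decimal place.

Class response rates: under $25k 306/340 = 90%, $25–94k 252/360 = 70%, $95–124k 108/240 = 45%, $125k+ 91/260 = 35%.
Each respondent's weight = sampled/responded in their class; summing within a class gives n_sampled, so:
  under $25k: 340 × 2.5 = 850
  $25–94k: 360 × 9.5 = 3420
  $95–124k: 240 × 3 = 720
  $125k+: 260 × 6.5 = 1690
Adjusted estimate = 6680 / 1,200 = 5.56667 → 5.6.

5.6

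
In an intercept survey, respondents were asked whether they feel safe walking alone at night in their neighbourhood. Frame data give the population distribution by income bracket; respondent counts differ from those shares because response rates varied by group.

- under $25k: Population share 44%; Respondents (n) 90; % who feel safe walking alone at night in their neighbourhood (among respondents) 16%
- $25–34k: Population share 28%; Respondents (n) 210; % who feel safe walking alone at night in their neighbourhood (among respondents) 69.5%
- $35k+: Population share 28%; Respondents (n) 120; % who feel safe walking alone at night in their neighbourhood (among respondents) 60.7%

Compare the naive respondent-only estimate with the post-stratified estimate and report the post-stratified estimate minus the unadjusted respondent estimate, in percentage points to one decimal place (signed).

Unadjusted (pooled respondent) estimate weights by respondent counts:
  (90/420)×16 + (210/420)×69.5 + (120/420)×60.7 = 55.5214%
Reweighting by population income bracket shares:
  0.44×16 + 0.28×69.5 + 0.28×60.7 = 43.496%
Difference = 43.496 − 55.5214 = -12.0254 pp.

-12.0 percentage points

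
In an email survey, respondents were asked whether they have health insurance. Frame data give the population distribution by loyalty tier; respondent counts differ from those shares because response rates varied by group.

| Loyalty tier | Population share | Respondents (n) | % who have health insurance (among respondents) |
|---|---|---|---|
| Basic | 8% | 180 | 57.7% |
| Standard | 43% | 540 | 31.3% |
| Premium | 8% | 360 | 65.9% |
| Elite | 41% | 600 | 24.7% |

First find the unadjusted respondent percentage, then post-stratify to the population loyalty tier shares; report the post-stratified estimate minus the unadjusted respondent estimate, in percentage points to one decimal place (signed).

Naive respondent-only estimate (weights = respondent counts):
  (180/1680)×57.7 + (540/1680)×31.3 + (360/1680)×65.9 + (600/1680)×24.7 = 39.1857%
Post-stratifying to population shares instead:
  0.08×57.7 + 0.43×31.3 + 0.08×65.9 + 0.41×24.7 = 33.474%
Difference = 33.474 − 39.1857 = -5.7117 pp.

-5.7 percentage points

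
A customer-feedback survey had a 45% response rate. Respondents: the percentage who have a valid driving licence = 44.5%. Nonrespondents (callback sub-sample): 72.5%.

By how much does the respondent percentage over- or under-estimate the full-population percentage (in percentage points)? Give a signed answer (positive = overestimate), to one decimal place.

-15.4 percentage points

Nonresponse fraction = 1 − 0.45 = 0.55.
Bias = (nonresponse fraction) × (respondent percentage − nonrespondent percentage)
     = 0.55 × (44.5 − 72.5) = 0.55 × -28 = -15.4.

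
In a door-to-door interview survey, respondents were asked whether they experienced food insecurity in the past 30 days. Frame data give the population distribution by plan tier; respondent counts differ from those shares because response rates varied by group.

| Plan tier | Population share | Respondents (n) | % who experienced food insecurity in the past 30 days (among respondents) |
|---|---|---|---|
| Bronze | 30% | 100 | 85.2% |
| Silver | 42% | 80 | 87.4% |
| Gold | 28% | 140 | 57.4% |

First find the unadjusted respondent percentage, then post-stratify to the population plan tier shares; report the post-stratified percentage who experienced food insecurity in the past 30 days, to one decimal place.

78.3%

Unadjusted (pooled respondent) estimate weights by respondent counts:
  (100/320)×85.2 + (80/320)×87.4 + (140/320)×57.4 = 73.5875%
Post-stratified estimate weights by population shares:
  0.3×85.2 + 0.42×87.4 + 0.28×57.4 = 78.34%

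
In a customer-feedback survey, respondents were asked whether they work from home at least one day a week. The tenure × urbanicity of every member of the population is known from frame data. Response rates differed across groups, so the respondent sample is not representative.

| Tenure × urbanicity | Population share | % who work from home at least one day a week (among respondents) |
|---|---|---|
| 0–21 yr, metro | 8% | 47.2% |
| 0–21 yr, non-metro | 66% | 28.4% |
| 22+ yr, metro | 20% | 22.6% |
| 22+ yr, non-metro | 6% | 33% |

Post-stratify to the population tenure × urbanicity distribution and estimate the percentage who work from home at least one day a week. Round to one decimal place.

Post-stratification weights by population share, not respondent share:
  0–21 yr, metro: 0.08 × 47.2 = 3.776
  0–21 yr, non-metro: 0.66 × 28.4 = 18.744
  22+ yr, metro: 0.2 × 22.6 = 4.52
  22+ yr, non-metro: 0.06 × 33 = 1.98
Post-stratified estimate = 29.02 → 29.0%.

29.0%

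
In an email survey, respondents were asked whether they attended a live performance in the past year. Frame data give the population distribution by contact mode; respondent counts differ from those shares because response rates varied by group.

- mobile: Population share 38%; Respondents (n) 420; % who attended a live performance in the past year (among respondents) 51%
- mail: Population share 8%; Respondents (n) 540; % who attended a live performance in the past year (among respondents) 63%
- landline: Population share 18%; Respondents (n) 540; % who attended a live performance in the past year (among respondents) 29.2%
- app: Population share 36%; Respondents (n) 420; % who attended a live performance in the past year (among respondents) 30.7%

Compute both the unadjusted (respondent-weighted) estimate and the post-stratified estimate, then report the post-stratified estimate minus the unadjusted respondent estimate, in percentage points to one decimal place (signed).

-3.1 percentage points

Without adjustment, the pooled respondent share is:
  (420/1920)×51 + (540/1920)×63 + (540/1920)×29.2 + (420/1920)×30.7 = 43.8031%
Reweighting by population contact mode shares:
  0.38×51 + 0.08×63 + 0.18×29.2 + 0.36×30.7 = 40.728%
Difference = 40.728 − 43.8031 = -3.0751 pp.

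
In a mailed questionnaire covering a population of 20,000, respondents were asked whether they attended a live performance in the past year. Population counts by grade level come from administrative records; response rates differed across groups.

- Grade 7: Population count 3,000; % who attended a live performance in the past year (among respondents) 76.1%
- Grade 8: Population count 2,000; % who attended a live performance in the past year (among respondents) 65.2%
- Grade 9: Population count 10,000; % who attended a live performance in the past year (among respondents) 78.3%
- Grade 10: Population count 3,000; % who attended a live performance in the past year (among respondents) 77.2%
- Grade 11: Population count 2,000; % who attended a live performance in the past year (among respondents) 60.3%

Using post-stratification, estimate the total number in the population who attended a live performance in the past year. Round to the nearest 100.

Estimated count per cell = population count × respondent percentage:
  Grade 7: 3,000 × 76.1% = 2283
  Grade 8: 2,000 × 65.2% = 1304
  Grade 9: 10,000 × 78.3% = 7830
  Grade 10: 3,000 × 77.2% = 2316
  Grade 11: 2,000 × 60.3% = 1206
Estimated total = 14,939 → 14,900.

14,900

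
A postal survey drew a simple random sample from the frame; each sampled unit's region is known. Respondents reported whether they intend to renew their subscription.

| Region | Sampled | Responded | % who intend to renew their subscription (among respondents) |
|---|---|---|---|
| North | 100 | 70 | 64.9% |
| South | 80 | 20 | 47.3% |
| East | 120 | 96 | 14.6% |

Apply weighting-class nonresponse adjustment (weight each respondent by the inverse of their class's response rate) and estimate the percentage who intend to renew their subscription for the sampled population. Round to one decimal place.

Response rates by class: North 70/100 = 70%, South 20/80 = 25%, East 96/120 = 80%.
Inverse-response-rate weighting restores each class to its sampled count, so class totals weight by n_sampled:
  North: 100 × 64.9 = 6490
  South: 80 × 47.3 = 3784
  East: 120 × 14.6 = 1752
Adjusted estimate = 12,026 / 300 = 40.0867 → 40.1%.

40.1%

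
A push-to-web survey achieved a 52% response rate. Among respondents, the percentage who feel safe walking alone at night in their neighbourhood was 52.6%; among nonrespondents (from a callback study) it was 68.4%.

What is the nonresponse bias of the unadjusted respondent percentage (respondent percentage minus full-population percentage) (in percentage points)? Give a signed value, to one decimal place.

-7.6 percentage points

Nonresponse fraction = 1 − 0.52 = 0.48.
Bias = (nonresponse fraction) × (respondent percentage − nonrespondent percentage)
     = 0.48 × (52.6 − 68.4) = 0.48 × -15.8 = -7.584.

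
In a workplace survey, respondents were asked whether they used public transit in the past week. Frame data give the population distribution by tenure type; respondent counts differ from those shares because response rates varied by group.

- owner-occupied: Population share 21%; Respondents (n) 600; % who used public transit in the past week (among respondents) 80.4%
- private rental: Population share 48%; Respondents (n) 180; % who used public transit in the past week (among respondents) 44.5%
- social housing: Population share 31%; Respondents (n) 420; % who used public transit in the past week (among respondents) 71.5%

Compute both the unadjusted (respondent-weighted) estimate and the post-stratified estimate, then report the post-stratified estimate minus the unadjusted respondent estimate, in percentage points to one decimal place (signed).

-11.5 percentage points

Without adjustment, the pooled respondent share is:
  (600/1200)×80.4 + (180/1200)×44.5 + (420/1200)×71.5 = 71.9%
Post-stratifying to population shares instead:
  0.21×80.4 + 0.48×44.5 + 0.31×71.5 = 60.409%
Difference = 60.409 − 71.9 = -11.491 pp.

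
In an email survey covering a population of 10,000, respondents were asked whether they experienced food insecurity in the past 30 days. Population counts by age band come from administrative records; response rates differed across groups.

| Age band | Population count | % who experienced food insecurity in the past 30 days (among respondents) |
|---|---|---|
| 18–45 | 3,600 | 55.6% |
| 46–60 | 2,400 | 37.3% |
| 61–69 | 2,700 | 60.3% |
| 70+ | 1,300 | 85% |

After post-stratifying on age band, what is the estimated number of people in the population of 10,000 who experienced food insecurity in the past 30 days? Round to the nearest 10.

Apply each group's respondent rate to its population count:
  18–45: 3,600 × 55.6% = 2001.6
  46–60: 2,400 × 37.3% = 895.2
  61–69: 2,700 × 60.3% = 1628.1
  70+: 1,300 × 85% = 1105
Estimated total = 5629.9 → 5,630.

5,630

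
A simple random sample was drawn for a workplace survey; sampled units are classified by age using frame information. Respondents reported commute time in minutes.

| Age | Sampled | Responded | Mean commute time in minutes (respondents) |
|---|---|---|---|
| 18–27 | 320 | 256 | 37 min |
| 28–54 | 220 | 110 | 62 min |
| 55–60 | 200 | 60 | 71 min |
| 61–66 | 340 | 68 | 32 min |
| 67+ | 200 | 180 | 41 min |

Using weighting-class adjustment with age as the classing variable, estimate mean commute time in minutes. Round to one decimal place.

Response rates by class: 18–27 256/320 = 80%, 28–54 110/220 = 50%, 55–60 60/200 = 30%, 61–66 68/340 = 20%, 67+ 180/200 = 90%.
With weight = n_sampled/n_responded per class, the weighted class total is n_sampled:
  18–27: 320 × 37 = 11,840
  28–54: 220 × 62 = 13,640
  55–60: 200 × 71 = 14,200
  61–66: 340 × 32 = 10,880
  67+: 200 × 41 = 8200
Adjusted estimate = 58,760 / 1,280 = 45.9062 → 45.9.

45.9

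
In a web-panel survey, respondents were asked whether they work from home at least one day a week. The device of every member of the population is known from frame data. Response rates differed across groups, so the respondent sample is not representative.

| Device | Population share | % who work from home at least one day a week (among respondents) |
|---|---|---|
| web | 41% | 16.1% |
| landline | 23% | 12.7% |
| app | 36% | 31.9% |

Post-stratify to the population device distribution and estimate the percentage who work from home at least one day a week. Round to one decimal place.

21.0%

Post-stratification weights by population share, not respondent share:
  web: 0.41 × 16.1 = 6.601
  landline: 0.23 × 12.7 = 2.921
  app: 0.36 × 31.9 = 11.484
Post-stratified estimate = 21.006 → 21.0%.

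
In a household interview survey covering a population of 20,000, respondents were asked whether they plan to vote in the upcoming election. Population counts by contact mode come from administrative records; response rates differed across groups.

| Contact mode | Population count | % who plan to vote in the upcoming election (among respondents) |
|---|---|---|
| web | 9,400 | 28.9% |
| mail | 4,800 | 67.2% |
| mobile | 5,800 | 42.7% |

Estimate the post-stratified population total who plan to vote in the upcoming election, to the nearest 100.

8,400

Each cell contributes its population count × the respondent rate:
  web: 9,400 × 28.9% = 2716.6
  mail: 4,800 × 67.2% = 3225.6
  mobile: 5,800 × 42.7% = 2476.6
Estimated total = 8418.8 → 8,400.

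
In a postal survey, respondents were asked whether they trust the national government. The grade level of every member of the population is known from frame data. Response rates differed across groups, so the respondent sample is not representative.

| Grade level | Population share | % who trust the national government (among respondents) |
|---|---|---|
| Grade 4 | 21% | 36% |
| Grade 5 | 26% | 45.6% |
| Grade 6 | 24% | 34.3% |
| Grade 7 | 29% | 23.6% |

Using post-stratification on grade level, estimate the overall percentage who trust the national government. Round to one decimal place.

34.5%

Weight each group's respondent value by its population share:
  Grade 4: 0.21 × 36 = 7.56
  Grade 5: 0.26 × 45.6 = 11.856
  Grade 6: 0.24 × 34.3 = 8.232
  Grade 7: 0.29 × 23.6 = 6.844
Post-stratified estimate = 34.492 → 34.5%.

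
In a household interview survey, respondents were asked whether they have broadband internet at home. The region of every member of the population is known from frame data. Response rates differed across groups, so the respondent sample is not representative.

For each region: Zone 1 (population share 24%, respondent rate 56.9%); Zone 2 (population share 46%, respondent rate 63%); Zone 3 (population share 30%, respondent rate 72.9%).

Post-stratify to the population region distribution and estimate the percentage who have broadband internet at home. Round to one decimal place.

64.5%

Reweight to the known region distribution:
  Zone 1: 0.24 × 56.9 = 13.656
  Zone 2: 0.46 × 63 = 28.98
  Zone 3: 0.3 × 72.9 = 21.87
Post-stratified estimate = 64.506 → 64.5%.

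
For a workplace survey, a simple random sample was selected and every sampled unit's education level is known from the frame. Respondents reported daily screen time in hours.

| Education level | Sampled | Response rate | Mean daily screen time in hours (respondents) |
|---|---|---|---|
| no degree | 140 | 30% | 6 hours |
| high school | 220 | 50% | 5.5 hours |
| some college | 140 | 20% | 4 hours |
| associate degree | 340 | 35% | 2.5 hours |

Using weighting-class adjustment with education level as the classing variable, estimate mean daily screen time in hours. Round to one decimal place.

Each respondent's weight = sampled/responded in their class; summing within a class gives n_sampled, so:
  no degree: 140 × 6 = 840
  high school: 220 × 5.5 = 1210
  some college: 140 × 4 = 560
  associate degree: 340 × 2.5 = 850
Adjusted estimate = 3460 / 840 = 4.11905 → 4.1.

4.1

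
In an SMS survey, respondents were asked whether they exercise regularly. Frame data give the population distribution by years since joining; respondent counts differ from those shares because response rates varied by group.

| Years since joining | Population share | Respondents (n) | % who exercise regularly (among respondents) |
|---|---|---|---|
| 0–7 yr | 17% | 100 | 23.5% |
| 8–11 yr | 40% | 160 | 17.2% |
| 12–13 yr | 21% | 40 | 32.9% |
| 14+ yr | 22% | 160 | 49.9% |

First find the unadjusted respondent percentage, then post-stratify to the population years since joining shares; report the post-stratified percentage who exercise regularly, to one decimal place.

Naive respondent-only estimate (weights = respondent counts):
  (100/460)×23.5 + (160/460)×17.2 + (40/460)×32.9 + (160/460)×49.9 = 31.3087%
Post-stratified estimate weights by population shares:
  0.17×23.5 + 0.4×17.2 + 0.21×32.9 + 0.22×49.9 = 28.762%

28.8%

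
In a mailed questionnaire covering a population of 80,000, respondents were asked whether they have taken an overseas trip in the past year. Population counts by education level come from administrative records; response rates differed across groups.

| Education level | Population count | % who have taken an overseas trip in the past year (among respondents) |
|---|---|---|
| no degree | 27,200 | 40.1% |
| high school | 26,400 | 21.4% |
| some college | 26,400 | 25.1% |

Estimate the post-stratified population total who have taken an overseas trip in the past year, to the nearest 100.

Estimated count per cell = population count × respondent percentage:
  no degree: 27,200 × 40.1% = 10907.2
  high school: 26,400 × 21.4% = 5649.6
  some college: 26,400 × 25.1% = 6626.4
Estimated total = 23183.2 → 23,200.

23,200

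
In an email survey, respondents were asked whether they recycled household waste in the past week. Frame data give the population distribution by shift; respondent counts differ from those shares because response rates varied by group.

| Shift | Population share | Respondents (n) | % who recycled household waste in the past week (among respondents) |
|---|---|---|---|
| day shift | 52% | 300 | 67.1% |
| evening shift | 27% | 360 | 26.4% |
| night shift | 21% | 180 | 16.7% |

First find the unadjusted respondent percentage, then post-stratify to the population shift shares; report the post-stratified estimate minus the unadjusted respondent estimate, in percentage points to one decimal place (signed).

Without adjustment, the pooled respondent share is:
  (300/840)×67.1 + (360/840)×26.4 + (180/840)×16.7 = 38.8571%
Post-stratified estimate weights by population shares:
  0.52×67.1 + 0.27×26.4 + 0.21×16.7 = 45.527%
Difference = 45.527 − 38.8571 = 6.6699 pp.

+6.7 percentage points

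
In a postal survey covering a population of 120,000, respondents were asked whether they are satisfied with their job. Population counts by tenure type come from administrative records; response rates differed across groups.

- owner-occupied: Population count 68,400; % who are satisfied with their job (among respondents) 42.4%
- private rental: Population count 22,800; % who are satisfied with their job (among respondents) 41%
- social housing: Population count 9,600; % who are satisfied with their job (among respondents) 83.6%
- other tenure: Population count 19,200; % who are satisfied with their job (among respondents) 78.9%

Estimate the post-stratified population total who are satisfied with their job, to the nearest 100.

Estimated count per cell = population count × respondent percentage:
  owner-occupied: 68,400 × 42.4% = 29001.6
  private rental: 22,800 × 41% = 9348
  social housing: 9,600 × 83.6% = 8025.6
  other tenure: 19,200 × 78.9% = 15148.8
Estimated total = 61,524 → 61,500.

61,500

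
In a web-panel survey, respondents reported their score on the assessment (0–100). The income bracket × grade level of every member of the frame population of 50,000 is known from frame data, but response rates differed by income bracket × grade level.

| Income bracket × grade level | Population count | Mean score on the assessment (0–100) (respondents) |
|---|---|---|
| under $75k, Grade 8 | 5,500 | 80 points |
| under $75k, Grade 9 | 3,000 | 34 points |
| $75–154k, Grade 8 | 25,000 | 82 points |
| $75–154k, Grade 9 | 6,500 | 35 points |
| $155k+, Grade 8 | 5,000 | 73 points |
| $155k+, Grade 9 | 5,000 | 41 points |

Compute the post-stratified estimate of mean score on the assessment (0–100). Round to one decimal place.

Each cell contributes population-share × respondent value:
  under $75k, Grade 8: (5,500/50,000) × 80 = 8.8
  under $75k, Grade 9: (3,000/50,000) × 34 = 2.04
  $75–154k, Grade 8: (25,000/50,000) × 82 = 41
  $75–154k, Grade 9: (6,500/50,000) × 35 = 4.55
  $155k+, Grade 8: (5,000/50,000) × 73 = 7.3
  $155k+, Grade 9: (5,000/50,000) × 41 = 4.1
Post-stratified estimate = 67.79 → 67.8.

67.8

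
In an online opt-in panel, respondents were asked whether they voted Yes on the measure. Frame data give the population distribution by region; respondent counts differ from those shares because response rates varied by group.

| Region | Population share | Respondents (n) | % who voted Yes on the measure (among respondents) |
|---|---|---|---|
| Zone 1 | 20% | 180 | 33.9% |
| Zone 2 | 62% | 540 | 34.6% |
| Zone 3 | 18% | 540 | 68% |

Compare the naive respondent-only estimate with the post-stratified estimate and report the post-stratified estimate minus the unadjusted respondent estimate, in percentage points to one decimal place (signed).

Unadjusted (pooled respondent) estimate weights by respondent counts:
  (180/1260)×33.9 + (540/1260)×34.6 + (540/1260)×68 = 48.8143%
Post-stratifying to population shares instead:
  0.2×33.9 + 0.62×34.6 + 0.18×68 = 40.472%
Difference = 40.472 − 48.8143 = -8.3423 pp.

-8.3 percentage points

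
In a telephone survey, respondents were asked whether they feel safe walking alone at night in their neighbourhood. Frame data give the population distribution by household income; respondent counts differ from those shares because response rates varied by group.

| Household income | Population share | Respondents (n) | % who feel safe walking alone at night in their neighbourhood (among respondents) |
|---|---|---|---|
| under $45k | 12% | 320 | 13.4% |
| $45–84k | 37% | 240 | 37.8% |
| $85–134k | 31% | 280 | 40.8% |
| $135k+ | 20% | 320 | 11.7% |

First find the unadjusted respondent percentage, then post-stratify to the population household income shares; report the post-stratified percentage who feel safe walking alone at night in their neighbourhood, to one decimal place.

30.6%

Without adjustment, the pooled respondent share is:
  (320/1160)×13.4 + (240/1160)×37.8 + (280/1160)×40.8 + (320/1160)×11.7 = 24.5931%
Reweighting by population household income shares:
  0.12×13.4 + 0.37×37.8 + 0.31×40.8 + 0.2×11.7 = 30.582%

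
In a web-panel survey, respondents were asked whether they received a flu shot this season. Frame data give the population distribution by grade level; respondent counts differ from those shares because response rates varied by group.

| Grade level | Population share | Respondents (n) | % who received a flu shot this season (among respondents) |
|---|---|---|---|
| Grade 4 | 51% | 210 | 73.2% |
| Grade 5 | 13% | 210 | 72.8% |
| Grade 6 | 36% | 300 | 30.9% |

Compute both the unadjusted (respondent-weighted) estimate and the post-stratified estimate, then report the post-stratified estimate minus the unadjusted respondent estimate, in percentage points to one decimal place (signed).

Naive respondent-only estimate (weights = respondent counts):
  (210/720)×73.2 + (210/720)×72.8 + (300/720)×30.9 = 55.4583%
Post-stratified estimate weights by population shares:
  0.51×73.2 + 0.13×72.8 + 0.36×30.9 = 57.92%
Difference = 57.92 − 55.4583 = 2.4617 pp.

+2.5 percentage points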